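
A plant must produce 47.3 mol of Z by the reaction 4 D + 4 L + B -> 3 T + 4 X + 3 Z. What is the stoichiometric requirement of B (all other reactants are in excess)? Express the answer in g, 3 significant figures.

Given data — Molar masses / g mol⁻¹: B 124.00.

1960 g

n(Z) = 47.30 mol
n(B) = (1/3) × 47.30 = 15.77 mol
mass = 15.77 × 124.00 = 1955 g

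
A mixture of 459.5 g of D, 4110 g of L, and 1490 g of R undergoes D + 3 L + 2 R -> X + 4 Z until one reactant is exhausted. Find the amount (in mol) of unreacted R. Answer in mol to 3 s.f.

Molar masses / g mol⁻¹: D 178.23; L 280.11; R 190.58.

n(D) = 459.5 / 178.23 = 2.578 mol
n(L) = 4110 / 280.11 = 14.67 mol
n(R) = 1490 / 190.58 = 7.818 mol
n/ν → D: 2.578, L: 4.890, R: 3.909; D is limiting.
R consumed = (2/1) × 2.578 = 5.156 mol
R remaining = 7.818 − 5.156 = 2.662 mol

2.66 mol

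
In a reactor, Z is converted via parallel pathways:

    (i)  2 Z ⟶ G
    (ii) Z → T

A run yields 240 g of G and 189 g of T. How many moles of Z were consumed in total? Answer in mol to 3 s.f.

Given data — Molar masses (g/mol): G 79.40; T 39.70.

n(G) = 240 / 79.40 = 3.023 mol
n(T) = 189 / 39.70 = 4.761 mol
n(Z) via (i) = (2/1)×3.023 = 6.046 mol
n(Z) via (ii) = (1/1)×4.761 = 4.761 mol
total n(Z) = 6.046 + 4.761 = 10.81 mol

10.8 mol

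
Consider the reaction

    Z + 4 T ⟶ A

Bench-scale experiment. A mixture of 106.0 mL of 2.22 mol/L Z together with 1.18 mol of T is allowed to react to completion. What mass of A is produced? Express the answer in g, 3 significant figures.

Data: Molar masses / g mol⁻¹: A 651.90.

153 g

n(Z) = 2.22 × 106.0/1000 = 0.2353 mol
n(T) = 1.180 mol
n/ν for Z = 0.2353/1 = 0.2353
n/ν for T = 1.180/4 = 0.2950
Smallest n/ν is Z → limiting reagent.
n(A) = (1/1) × 0.2353 = 0.2353 mol
mass = 0.2353 × 651.90 = 153.4 g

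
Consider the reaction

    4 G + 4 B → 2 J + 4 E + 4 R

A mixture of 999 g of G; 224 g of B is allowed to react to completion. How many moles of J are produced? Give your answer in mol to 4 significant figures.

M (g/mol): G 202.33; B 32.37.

2.469 mol

n(G) = 999.0 / 202.33 = 4.937 mol
n(B) = 224.0 / 32.37 = 6.920 mol
n/ν for G = 4.937/4 = 1.234
n/ν for B = 6.920/4 = 1.730
Smallest n/ν is G → limiting reagent.
n(J) = (2/4) × 4.937 = 2.469 mol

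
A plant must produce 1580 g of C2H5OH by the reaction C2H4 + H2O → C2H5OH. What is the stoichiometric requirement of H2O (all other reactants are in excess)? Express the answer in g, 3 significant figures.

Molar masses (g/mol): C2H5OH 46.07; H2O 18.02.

618 g

n(C2H5OH) = 1580 / 46.07 = 34.30 mol
n(H2O) = (1/1) × 34.30 = 34.30 mol
mass = 34.30 × 18.02 = 618.1 g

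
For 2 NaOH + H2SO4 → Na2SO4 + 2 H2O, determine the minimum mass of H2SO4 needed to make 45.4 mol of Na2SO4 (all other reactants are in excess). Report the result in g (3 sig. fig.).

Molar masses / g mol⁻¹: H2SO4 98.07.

4450 g

n(Na2SO4) = 45.40 mol
n(H2SO4) = (1/1) × 45.40 = 45.40 mol
mass = 45.40 × 98.07 = 4452 g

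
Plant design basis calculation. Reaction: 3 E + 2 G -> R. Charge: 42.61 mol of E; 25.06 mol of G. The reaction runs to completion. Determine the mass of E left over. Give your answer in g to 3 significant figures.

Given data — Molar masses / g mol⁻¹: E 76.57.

n(E) = 42.61 mol
n(G) = 25.06 mol
n/ν for E = 42.61/3 = 14.20
n/ν for G = 25.06/2 = 12.53
Smallest n/ν is G → limiting reagent.
E consumed = (3/2) × 25.06 = 37.59 mol
E remaining = 42.61 − 37.59 = 5.020 mol
mass = 5.020 × 76.57 = 384.4 g

384 g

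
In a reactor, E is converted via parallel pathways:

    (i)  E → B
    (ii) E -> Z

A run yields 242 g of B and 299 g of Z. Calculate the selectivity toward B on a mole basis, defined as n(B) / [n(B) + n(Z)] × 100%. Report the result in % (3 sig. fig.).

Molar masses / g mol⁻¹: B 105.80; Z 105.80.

44.7 %

n(B) = 242 / 105.80 = 2.287 mol
n(Z) = 299 / 105.80 = 2.826 mol
selectivity = 2.287/(2.287+2.826) × 100 = 44.73 %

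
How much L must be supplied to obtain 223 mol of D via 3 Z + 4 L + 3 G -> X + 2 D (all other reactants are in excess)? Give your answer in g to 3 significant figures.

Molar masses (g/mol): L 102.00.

n(D) = 223.0 mol
n(L) = (4/2) × 223.0 = 446.0 mol
mass = 446.0 × 102.00 = 45490 g

45500 g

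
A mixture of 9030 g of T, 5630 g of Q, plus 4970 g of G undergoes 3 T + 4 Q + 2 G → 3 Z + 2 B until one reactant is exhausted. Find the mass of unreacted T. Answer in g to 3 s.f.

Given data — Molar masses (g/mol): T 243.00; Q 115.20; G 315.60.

3290 g

n(T) = 9030 / 243.00 = 37.16 mol
n(Q) = 5630 / 115.20 = 48.87 mol
n(G) = 4970 / 315.60 = 15.75 mol
n/ν for T = 37.16/3 = 12.39
n/ν for Q = 48.87/4 = 12.22
n/ν for G = 15.75/2 = 7.875
Smallest n/ν is G → limiting reagent.
T consumed = (3/2) × 15.75 = 23.63 mol
T remaining = 37.16 − 23.63 = 13.53 mol
mass = 13.53 × 243.00 = 3288 g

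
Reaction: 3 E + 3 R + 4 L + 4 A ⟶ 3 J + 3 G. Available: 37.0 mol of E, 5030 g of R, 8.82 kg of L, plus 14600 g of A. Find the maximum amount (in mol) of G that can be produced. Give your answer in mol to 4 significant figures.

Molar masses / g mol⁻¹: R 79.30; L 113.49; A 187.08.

37.00 mol

n(E) = 37.00 mol
n(R) = 5030 / 79.30 = 63.43 mol
n(L) = 8.820×1000 / 113.49 = 77.72 mol
n(A) = 14600 / 187.08 = 78.04 mol
n/ν for E = 37.00/3 = 12.33
n/ν for R = 63.43/3 = 21.14
n/ν for L = 77.72/4 = 19.43
n/ν for A = 78.04/4 = 19.51
Smallest n/ν is E → limiting reagent.
n(G) = (3/3) × 37.00 = 37.00 mol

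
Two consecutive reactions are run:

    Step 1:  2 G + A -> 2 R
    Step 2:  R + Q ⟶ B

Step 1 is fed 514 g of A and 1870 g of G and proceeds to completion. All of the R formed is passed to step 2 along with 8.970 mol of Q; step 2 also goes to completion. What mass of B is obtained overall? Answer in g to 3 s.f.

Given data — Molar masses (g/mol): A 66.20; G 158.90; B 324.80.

2910 g

Step 1:
n(A) = 514.0 / 66.20 = 7.764 mol
n(G) = 1870 / 158.90 = 11.77 mol
n/ν for A = 7.764/1 = 7.764
n/ν for G = 11.77/2 = 5.885
Smallest n/ν is G → limiting reagent.
n(R) produced = (2/2) × 11.77 = 11.77 mol
Step 2:
n(R) available = 11.77 mol
n(Q) = 8.970 mol
n/ν for R = 11.77/1 = 11.77
n/ν for Q = 8.970/1 = 8.970
Smallest n/ν is Q → limiting reagent.
n(B) = (1/1) × 8.970 = 8.970 mol
mass = 8.970 × 324.80 = 2913 g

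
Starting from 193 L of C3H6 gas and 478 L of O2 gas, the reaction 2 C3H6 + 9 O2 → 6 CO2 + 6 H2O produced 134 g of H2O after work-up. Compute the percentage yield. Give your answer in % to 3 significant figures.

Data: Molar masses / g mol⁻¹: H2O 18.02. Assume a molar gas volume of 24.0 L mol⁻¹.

n(C3H6) = 193.0 / 24.0 = 8.042 mol
n(O2) = 478.0 / 24.0 = 19.92 mol
n/ν for C3H6 = 8.042/2 = 4.021
n/ν for O2 = 19.92/9 = 2.213
Smallest n/ν is O2 → limiting reagent.
theoretical n(H2O) = (6/9) × 19.92 = 13.28 mol → 239.3 g
% yield = 134 / 239.3 × 100 = 56.00 %

56.0 %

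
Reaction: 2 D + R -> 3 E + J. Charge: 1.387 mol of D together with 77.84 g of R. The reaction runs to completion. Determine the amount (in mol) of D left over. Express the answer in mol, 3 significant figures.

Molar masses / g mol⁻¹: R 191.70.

n(D) = 1.387 mol
n(R) = 77.84 / 191.70 = 0.4061 mol
n/ν → D: 0.6935, R: 0.4061; R is limiting.
D consumed = (2/1) × 0.4061 = 0.8122 mol
D remaining = 1.387 − 0.8122 = 0.5748 mol

0.575 mol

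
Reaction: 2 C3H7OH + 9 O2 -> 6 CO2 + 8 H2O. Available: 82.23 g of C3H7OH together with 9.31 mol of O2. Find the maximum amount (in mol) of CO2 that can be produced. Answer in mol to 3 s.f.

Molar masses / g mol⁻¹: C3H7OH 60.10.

4.10 mol

n(C3H7OH) = 82.23 / 60.10 = 1.368 mol
n(O2) = 9.310 mol
n/ν for C3H7OH = 1.368/2 = 0.6840
n/ν for O2 = 9.310/9 = 1.034
Smallest n/ν is C3H7OH → limiting reagent.
n(CO2) = (6/2) × 1.368 = 4.104 mol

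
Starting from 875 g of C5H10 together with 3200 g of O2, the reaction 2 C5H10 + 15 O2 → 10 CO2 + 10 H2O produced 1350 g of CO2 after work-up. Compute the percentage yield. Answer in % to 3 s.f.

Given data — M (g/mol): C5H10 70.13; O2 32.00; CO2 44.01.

49.2 %

n(C5H10) = 875.0 / 70.13 = 12.48 mol
n(O2) = 3200 / 32.00 = 100.0 mol
n/ν for C5H10 = 12.48/2 = 6.240
n/ν for O2 = 100.0/15 = 6.667
Smallest n/ν is C5H10 → limiting reagent.
theoretical n(CO2) = (10/2) × 12.48 = 62.40 mol → 2746 g
% yield = 1350 / 2746 × 100 = 49.16 %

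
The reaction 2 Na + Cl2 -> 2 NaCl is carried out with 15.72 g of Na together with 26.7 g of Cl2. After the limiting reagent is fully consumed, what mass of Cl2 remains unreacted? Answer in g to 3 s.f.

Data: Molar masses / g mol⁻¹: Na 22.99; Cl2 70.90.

n(Na) = 15.72 / 22.99 = 0.6838 mol
n(Cl2) = 26.70 / 70.90 = 0.3766 mol
n/ν → Na: 0.3419, Cl2: 0.3766; Na is limiting.
Cl2 consumed = (1/2) × 0.6838 = 0.3419 mol
Cl2 remaining = 0.3766 − 0.3419 = 0.03470 mol
mass = 0.03470 × 70.90 = 2.460 g

2.46 g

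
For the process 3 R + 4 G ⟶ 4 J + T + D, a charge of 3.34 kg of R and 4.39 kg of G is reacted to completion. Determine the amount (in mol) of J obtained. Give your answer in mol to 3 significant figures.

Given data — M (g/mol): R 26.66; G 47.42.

n(R) = 3.340×1000 / 26.66 = 125.3 mol
n(G) = 4.390×1000 / 47.42 = 92.58 mol
n/ν → R: 41.77, G: 23.15; G is limiting.
n(J) = (4/4) × 92.58 = 92.58 mol

92.6 mol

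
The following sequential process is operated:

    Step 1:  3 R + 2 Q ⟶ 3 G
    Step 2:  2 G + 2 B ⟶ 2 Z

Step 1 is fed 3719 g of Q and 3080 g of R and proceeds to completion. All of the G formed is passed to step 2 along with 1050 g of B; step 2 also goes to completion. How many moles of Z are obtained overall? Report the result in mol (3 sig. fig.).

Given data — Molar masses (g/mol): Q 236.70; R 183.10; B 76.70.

Step 1:
n(Q) = 3719 / 236.70 = 15.71 mol
n(R) = 3080 / 183.10 = 16.82 mol
n/ν for Q = 15.71/2 = 7.855
n/ν for R = 16.82/3 = 5.607
Smallest n/ν is R → limiting reagent.
n(G) produced = (3/3) × 16.82 = 16.82 mol
Step 2:
n(G) available = 16.82 mol
n(B) = 1050 / 76.70 = 13.69 mol
n/ν for G = 16.82/2 = 8.410
n/ν for B = 13.69/2 = 6.845
Smallest n/ν is B → limiting reagent.
n(Z) = (2/2) × 13.69 = 13.69 mol

13.7 mol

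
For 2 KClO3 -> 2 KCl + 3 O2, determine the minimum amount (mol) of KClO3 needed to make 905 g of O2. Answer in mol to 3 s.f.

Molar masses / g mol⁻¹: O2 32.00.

18.9 mol

n(O2) = 905 / 32.00 = 28.28 mol
n(KClO3) = (2/3) × 28.28 = 18.85 mol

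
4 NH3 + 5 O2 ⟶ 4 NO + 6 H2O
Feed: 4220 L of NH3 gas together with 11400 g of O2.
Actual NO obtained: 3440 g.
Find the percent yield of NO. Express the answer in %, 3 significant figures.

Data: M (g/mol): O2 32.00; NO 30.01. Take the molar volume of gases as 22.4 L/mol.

60.8 %

n(NH3) = 4220 / 22.4 = 188.4 mol
n(O2) = 11400 / 32.00 = 356.3 mol
n/ν for NH3 = 188.4/4 = 47.10
n/ν for O2 = 356.3/5 = 71.26
Smallest n/ν is NH3 → limiting reagent.
theoretical n(NO) = (4/4) × 188.4 = 188.4 mol → 5654 g
% yield = 3440 / 5654 × 100 = 60.84 %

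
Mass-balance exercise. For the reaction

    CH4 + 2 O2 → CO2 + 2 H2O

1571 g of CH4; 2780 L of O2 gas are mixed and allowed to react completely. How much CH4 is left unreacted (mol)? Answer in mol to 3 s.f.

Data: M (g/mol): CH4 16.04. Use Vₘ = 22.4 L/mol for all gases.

n(CH4) = 1571 / 16.04 = 97.94 mol
n(O2) = 2780 / 22.4 = 124.1 mol
n/ν → CH4: 97.94, O2: 62.05; O2 is limiting.
CH4 consumed = (1/2) × 124.1 = 62.05 mol
CH4 remaining = 97.94 − 62.05 = 35.89 mol

35.9 mol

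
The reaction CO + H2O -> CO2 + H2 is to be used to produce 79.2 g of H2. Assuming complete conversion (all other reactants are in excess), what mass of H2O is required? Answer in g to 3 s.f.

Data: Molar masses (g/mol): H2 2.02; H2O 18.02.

707 g

n(H2) = 79.2 / 2.02 = 39.21 mol
n(H2O) = (1/1) × 39.21 = 39.21 mol
mass = 39.21 × 18.02 = 706.6 g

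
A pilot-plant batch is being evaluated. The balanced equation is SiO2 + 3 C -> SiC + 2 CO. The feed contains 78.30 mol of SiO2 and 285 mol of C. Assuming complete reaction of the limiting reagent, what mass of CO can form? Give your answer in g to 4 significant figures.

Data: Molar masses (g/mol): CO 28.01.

4386 g

n(SiO2) = 78.30 mol
n(C) = 285.0 mol
n/ν for SiO2 = 78.30/1 = 78.30
n/ν for C = 285.0/3 = 95.00
Smallest n/ν is SiO2 → limiting reagent.
n(CO) = (2/1) × 78.30 = 156.6 mol
mass = 156.6 × 28.01 = 4386 g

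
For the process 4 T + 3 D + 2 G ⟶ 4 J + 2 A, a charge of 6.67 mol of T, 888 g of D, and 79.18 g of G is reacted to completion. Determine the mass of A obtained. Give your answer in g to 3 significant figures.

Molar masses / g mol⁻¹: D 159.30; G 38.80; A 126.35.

n(T) = 6.670 mol
n(D) = 888.0 / 159.30 = 5.574 mol
n(G) = 79.18 / 38.80 = 2.041 mol
n/ν for T = 6.670/4 = 1.668
n/ν for D = 5.574/3 = 1.858
n/ν for G = 2.041/2 = 1.021
Smallest n/ν is G → limiting reagent.
n(A) = (2/2) × 2.041 = 2.041 mol
mass = 2.041 × 126.35 = 257.9 g

258 g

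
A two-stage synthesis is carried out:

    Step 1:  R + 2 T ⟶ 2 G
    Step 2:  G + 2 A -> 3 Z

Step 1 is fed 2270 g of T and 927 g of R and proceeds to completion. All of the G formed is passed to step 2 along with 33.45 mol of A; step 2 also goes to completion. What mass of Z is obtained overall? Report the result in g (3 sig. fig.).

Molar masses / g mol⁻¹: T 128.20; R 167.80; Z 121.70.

Step 1:
n(T) = 2270 / 128.20 = 17.71 mol
n(R) = 927.0 / 167.80 = 5.524 mol
n/ν for T = 17.71/2 = 8.855
n/ν for R = 5.524/1 = 5.524
Smallest n/ν is R → limiting reagent.
n(G) produced = (2/1) × 5.524 = 11.05 mol
Step 2:
n(G) available = 11.05 mol
n(A) = 33.45 mol
n/ν for G = 11.05/1 = 11.05
n/ν for A = 33.45/2 = 16.73
Smallest n/ν is G → limiting reagent.
n(Z) = (3/1) × 11.05 = 33.15 mol
mass = 33.15 × 121.70 = 4034 g

4030 g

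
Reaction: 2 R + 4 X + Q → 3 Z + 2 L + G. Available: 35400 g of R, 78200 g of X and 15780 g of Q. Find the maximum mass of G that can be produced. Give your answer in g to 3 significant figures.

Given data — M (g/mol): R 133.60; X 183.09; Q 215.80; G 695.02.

n(R) = 35400 / 133.60 = 265.0 mol
n(X) = 78200 / 183.09 = 427.1 mol
n(Q) = 15780 / 215.80 = 73.12 mol
n/ν for R = 265.0/2 = 132.5
n/ν for X = 427.1/4 = 106.8
n/ν for Q = 73.12/1 = 73.12
Smallest n/ν is Q → limiting reagent.
n(G) = (1/1) × 73.12 = 73.12 mol
mass = 73.12 × 695.02 = 50820 g

50800 g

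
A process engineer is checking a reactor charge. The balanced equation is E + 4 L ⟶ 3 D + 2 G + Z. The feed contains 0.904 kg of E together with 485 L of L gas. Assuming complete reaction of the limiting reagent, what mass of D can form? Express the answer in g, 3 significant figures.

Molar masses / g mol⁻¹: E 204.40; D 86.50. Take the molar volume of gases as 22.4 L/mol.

n(E) = 0.9040×1000 / 204.40 = 4.423 mol
n(L) = 485.0 / 22.4 = 21.65 mol
n/ν → E: 4.423, L: 5.413; E is limiting.
n(D) = (3/1) × 4.423 = 13.27 mol
mass = 13.27 × 86.50 = 1148 g

1150 g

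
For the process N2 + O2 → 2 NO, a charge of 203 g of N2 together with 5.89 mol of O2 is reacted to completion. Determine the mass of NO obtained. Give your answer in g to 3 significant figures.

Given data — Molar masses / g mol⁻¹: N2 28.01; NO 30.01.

n(N2) = 203.0 / 28.01 = 7.247 mol
n(O2) = 5.890 mol
n/ν for N2 = 7.247/1 = 7.247
n/ν for O2 = 5.890/1 = 5.890
Smallest n/ν is O2 → limiting reagent.
n(NO) = (2/1) × 5.890 = 11.78 mol
mass = 11.78 × 30.01 = 353.5 g

354 g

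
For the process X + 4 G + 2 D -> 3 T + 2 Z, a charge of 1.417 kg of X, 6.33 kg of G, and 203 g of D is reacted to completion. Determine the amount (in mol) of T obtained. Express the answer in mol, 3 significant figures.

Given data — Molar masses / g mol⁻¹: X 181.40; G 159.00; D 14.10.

21.6 mol

n(X) = 1.417×1000 / 181.40 = 7.811 mol
n(G) = 6.330×1000 / 159.00 = 39.81 mol
n(D) = 203.0 / 14.10 = 14.40 mol
n/ν → X: 7.811, G: 9.953, D: 7.200; D is limiting.
n(T) = (3/2) × 14.40 = 21.60 mol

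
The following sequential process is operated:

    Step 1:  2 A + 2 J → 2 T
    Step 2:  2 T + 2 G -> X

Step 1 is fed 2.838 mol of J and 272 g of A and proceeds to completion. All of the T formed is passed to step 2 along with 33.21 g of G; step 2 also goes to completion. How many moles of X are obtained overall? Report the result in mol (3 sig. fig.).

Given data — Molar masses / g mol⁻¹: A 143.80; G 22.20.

Step 1:
n(J) = 2.838 mol
n(A) = 272.0 / 143.80 = 1.892 mol
n/ν for J = 2.838/2 = 1.419
n/ν for A = 1.892/2 = 0.9460
Smallest n/ν is A → limiting reagent.
n(T) produced = (2/2) × 1.892 = 1.892 mol
Step 2:
n(T) available = 1.892 mol
n(G) = 33.21 / 22.20 = 1.496 mol
n/ν for T = 1.892/2 = 0.9460
n/ν for G = 1.496/2 = 0.7480
Smallest n/ν is G → limiting reagent.
n(X) = (1/2) × 1.496 = 0.7480 mol

0.748 mol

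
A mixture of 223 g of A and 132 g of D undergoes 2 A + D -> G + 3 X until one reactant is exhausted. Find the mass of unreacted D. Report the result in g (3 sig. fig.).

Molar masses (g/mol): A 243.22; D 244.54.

n(A) = 223.0 / 243.22 = 0.9169 mol
n(D) = 132.0 / 244.54 = 0.5398 mol
n/ν for A = 0.9169/2 = 0.4585
n/ν for D = 0.5398/1 = 0.5398
Smallest n/ν is A → limiting reagent.
D consumed = (1/2) × 0.9169 = 0.4585 mol
D remaining = 0.5398 − 0.4585 = 0.08130 mol
mass = 0.08130 × 244.54 = 19.88 g

19.9 g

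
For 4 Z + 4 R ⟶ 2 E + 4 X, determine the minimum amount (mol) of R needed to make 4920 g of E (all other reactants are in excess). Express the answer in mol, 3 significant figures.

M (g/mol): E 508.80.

19.3 mol

n(E) = 4920 / 508.80 = 9.670 mol
n(R) = (4/2) × 9.670 = 19.34 mol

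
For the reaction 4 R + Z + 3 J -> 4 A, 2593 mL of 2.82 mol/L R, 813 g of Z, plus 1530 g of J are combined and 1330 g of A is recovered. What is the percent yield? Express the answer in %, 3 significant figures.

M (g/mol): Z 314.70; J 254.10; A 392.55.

46.3 %

n(R) = 2.82 × 2593/1000 = 7.312 mol
n(Z) = 813.0 / 314.70 = 2.583 mol
n(J) = 1530 / 254.10 = 6.021 mol
n/ν for R = 7.312/4 = 1.828
n/ν for Z = 2.583/1 = 2.583
n/ν for J = 6.021/3 = 2.007
Smallest n/ν is R → limiting reagent.
theoretical n(A) = (4/4) × 7.312 = 7.312 mol → 2870 g
% yield = 1330 / 2870 × 100 = 46.34 %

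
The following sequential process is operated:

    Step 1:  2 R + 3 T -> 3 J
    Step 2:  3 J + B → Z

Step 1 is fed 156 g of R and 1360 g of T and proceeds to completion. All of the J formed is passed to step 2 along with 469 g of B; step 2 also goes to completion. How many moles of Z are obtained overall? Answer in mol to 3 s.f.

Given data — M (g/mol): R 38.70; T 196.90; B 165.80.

2.02 mol

Step 1:
n(R) = 156.0 / 38.70 = 4.031 mol
n(T) = 1360 / 196.90 = 6.907 mol
n/ν for R = 4.031/2 = 2.016
n/ν for T = 6.907/3 = 2.302
Smallest n/ν is R → limiting reagent.
n(J) produced = (3/2) × 4.031 = 6.047 mol
Step 2:
n(J) available = 6.047 mol
n(B) = 469.0 / 165.80 = 2.829 mol
n/ν for J = 6.047/3 = 2.016
n/ν for B = 2.829/1 = 2.829
Smallest n/ν is J → limiting reagent.
n(Z) = (1/3) × 6.047 = 2.016 mol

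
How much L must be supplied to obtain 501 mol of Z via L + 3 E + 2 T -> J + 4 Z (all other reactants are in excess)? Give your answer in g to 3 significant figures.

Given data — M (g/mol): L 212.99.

n(Z) = 501.0 mol
n(L) = (1/4) × 501.0 = 125.3 mol
mass = 125.3 × 212.99 = 26690 g

26700 g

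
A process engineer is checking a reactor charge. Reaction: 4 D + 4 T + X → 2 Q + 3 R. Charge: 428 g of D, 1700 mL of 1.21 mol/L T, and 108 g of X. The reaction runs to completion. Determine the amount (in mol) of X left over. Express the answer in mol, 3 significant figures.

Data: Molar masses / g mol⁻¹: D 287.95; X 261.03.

0.0422 mol

n(D) = 428.0 / 287.95 = 1.486 mol
n(T) = 1.21 × 1700/1000 = 2.057 mol
n(X) = 108.0 / 261.03 = 0.4137 mol
n/ν for D = 1.486/4 = 0.3715
n/ν for T = 2.057/4 = 0.5143
n/ν for X = 0.4137/1 = 0.4137
Smallest n/ν is D → limiting reagent.
X consumed = (1/4) × 1.486 = 0.3715 mol
X remaining = 0.4137 − 0.3715 = 0.04220 mol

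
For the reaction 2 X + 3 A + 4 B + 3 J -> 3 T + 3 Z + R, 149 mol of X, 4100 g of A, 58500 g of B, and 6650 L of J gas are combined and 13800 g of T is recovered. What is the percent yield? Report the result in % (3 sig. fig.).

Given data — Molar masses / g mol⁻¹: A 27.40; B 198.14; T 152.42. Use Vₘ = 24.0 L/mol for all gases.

n(X) = 149.0 mol
n(A) = 4100 / 27.40 = 149.6 mol
n(B) = 58500 / 198.14 = 295.2 mol
n(J) = 6650 / 24.0 = 277.1 mol
n/ν → X: 74.50, A: 49.87, B: 73.80, J: 92.37; A is limiting.
theoretical n(T) = (3/3) × 149.6 = 149.6 mol → 22800 g
% yield = 13800 / 22800 × 100 = 60.53 %

60.5 %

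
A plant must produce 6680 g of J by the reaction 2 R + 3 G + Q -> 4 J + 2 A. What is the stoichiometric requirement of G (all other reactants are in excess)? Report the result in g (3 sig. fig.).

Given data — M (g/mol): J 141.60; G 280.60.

9930 g

n(J) = 6680 / 141.60 = 47.18 mol
n(G) = (3/4) × 47.18 = 35.39 mol
mass = 35.39 × 280.60 = 9930 g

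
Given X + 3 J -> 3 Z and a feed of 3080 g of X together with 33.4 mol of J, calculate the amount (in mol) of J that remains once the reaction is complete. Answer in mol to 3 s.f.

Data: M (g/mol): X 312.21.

n(X) = 3080 / 312.21 = 9.865 mol
n(J) = 33.40 mol
n/ν → X: 9.865, J: 11.13; X is limiting.
J consumed = (3/1) × 9.865 = 29.60 mol
J remaining = 33.40 − 29.60 = 3.800 mol

3.80 mol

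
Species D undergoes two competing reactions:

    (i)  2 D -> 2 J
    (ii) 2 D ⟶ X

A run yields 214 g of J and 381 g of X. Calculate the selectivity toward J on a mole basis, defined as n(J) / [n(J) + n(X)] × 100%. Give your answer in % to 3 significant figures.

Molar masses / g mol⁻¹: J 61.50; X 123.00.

n(J) = 214 / 61.50 = 3.480 mol
n(X) = 381 / 123.00 = 3.098 mol
selectivity = 3.480/(3.480+3.098) × 100 = 52.90 %

52.9 %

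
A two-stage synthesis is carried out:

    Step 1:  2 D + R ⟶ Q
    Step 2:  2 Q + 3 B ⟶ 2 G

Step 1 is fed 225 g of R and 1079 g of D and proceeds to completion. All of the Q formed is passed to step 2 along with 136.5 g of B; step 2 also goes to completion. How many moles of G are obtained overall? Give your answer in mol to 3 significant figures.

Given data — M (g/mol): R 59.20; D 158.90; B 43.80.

2.08 mol

Step 1:
n(R) = 225.0 / 59.20 = 3.801 mol
n(D) = 1079 / 158.90 = 6.790 mol
n/ν for R = 3.801/1 = 3.801
n/ν for D = 6.790/2 = 3.395
Smallest n/ν is D → limiting reagent.
n(Q) produced = (1/2) × 6.790 = 3.395 mol
Step 2:
n(Q) available = 3.395 mol
n(B) = 136.5 / 43.80 = 3.116 mol
n/ν for Q = 3.395/2 = 1.698
n/ν for B = 3.116/3 = 1.039
Smallest n/ν is B → limiting reagent.
n(G) = (2/3) × 3.116 = 2.077 mol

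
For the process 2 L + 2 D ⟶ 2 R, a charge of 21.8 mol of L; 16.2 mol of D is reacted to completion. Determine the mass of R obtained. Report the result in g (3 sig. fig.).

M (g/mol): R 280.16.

n(L) = 21.80 mol
n(D) = 16.20 mol
n/ν for L = 21.80/2 = 10.90
n/ν for D = 16.20/2 = 8.100
Smallest n/ν is D → limiting reagent.
n(R) = (2/2) × 16.20 = 16.20 mol
mass = 16.20 × 280.16 = 4539 g

4540 g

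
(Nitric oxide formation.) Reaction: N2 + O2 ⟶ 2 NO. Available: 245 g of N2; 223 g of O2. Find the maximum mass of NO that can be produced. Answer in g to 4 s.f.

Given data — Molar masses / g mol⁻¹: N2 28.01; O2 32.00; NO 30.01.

n(N2) = 245.0 / 28.01 = 8.747 mol
n(O2) = 223.0 / 32.00 = 6.969 mol
n/ν for N2 = 8.747/1 = 8.747
n/ν for O2 = 6.969/1 = 6.969
Smallest n/ν is O2 → limiting reagent.
n(NO) = (2/1) × 6.969 = 13.94 mol
mass = 13.94 × 30.01 = 418.3 g

418.3 g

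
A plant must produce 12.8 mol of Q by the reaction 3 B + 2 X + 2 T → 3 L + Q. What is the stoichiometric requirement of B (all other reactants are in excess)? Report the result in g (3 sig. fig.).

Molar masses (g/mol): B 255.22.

9800 g

n(Q) = 12.80 mol
n(B) = (3/1) × 12.80 = 38.40 mol
mass = 38.40 × 255.22 = 9800 g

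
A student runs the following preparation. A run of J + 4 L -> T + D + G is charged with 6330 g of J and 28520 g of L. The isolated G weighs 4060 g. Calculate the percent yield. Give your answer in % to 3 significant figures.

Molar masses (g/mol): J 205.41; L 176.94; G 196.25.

67.1 %

n(J) = 6330 / 205.41 = 30.82 mol
n(L) = 28520 / 176.94 = 161.2 mol
n/ν for J = 30.82/1 = 30.82
n/ν for L = 161.2/4 = 40.30
Smallest n/ν is J → limiting reagent.
theoretical n(G) = (1/1) × 30.82 = 30.82 mol → 6048 g
% yield = 4060 / 6048 × 100 = 67.13 %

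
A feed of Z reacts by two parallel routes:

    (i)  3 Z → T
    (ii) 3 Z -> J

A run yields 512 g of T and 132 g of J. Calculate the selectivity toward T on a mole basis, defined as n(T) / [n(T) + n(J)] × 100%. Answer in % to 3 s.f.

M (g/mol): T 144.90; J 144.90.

79.5 %

n(T) = 512 / 144.90 = 3.533 mol
n(J) = 132 / 144.90 = 0.9110 mol
selectivity = 3.533/(3.533+0.9110) × 100 = 79.50 %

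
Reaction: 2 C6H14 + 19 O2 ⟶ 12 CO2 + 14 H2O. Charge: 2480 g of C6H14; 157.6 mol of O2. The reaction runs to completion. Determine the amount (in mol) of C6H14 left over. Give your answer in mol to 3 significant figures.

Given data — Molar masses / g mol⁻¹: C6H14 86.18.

12.2 mol

n(C6H14) = 2480 / 86.18 = 28.78 mol
n(O2) = 157.6 mol
n/ν for C6H14 = 28.78/2 = 14.39
n/ν for O2 = 157.6/19 = 8.295
Smallest n/ν is O2 → limiting reagent.
C6H14 consumed = (2/19) × 157.6 = 16.59 mol
C6H14 remaining = 28.78 − 16.59 = 12.19 mol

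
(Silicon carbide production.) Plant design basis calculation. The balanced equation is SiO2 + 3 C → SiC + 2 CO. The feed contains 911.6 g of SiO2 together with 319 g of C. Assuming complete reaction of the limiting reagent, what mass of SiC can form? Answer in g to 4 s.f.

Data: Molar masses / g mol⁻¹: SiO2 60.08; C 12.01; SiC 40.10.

355.0 g

n(SiO2) = 911.6 / 60.08 = 15.17 mol
n(C) = 319.0 / 12.01 = 26.56 mol
n/ν → SiO2: 15.17, C: 8.853; C is limiting.
n(SiC) = (1/3) × 26.56 = 8.853 mol
mass = 8.853 × 40.10 = 355.0 g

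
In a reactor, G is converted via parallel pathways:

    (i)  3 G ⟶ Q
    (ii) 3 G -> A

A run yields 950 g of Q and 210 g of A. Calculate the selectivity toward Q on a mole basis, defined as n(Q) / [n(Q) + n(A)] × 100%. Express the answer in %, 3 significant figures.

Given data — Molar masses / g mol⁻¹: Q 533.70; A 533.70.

n(Q) = 950 / 533.70 = 1.780 mol
n(A) = 210 / 533.70 = 0.3935 mol
selectivity = 1.780/(1.780+0.3935) × 100 = 81.90 %

81.9 %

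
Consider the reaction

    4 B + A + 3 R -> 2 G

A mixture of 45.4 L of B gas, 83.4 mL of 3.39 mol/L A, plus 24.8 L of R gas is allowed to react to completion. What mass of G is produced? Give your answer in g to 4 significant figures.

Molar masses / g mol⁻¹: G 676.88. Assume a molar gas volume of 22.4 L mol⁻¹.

n(B) = 45.40 / 22.4 = 2.027 mol
n(A) = 3.39 × 83.40/1000 = 0.2827 mol
n(R) = 24.80 / 22.4 = 1.107 mol
n/ν → B: 0.5068, A: 0.2827, R: 0.3690; A is limiting.
n(G) = (2/1) × 0.2827 = 0.5654 mol
mass = 0.5654 × 676.88 = 382.7 g

382.7 g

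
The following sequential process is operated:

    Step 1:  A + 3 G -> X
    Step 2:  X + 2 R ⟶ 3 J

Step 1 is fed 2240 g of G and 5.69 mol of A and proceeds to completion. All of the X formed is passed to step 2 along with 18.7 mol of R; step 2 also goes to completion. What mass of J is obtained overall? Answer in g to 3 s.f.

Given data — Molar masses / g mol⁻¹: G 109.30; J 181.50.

3100 g

Step 1:
n(G) = 2240 / 109.30 = 20.49 mol
n(A) = 5.690 mol
n/ν for G = 20.49/3 = 6.830
n/ν for A = 5.690/1 = 5.690
Smallest n/ν is A → limiting reagent.
n(X) produced = (1/1) × 5.690 = 5.690 mol
Step 2:
n(X) available = 5.690 mol
n(R) = 18.70 mol
n/ν for X = 5.690/1 = 5.690
n/ν for R = 18.70/2 = 9.350
Smallest n/ν is X → limiting reagent.
n(J) = (3/1) × 5.690 = 17.07 mol
mass = 17.07 × 181.50 = 3098 g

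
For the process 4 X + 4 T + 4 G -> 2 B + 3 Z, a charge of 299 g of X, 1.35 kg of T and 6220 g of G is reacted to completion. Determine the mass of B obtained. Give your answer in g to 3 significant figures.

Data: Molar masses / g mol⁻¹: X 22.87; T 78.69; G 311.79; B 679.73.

n(X) = 299.0 / 22.87 = 13.07 mol
n(T) = 1.350×1000 / 78.69 = 17.16 mol
n(G) = 6220 / 311.79 = 19.95 mol
n/ν → X: 3.268, T: 4.290, G: 4.988; X is limiting.
n(B) = (2/4) × 13.07 = 6.535 mol
mass = 6.535 × 679.73 = 4442 g

4440 g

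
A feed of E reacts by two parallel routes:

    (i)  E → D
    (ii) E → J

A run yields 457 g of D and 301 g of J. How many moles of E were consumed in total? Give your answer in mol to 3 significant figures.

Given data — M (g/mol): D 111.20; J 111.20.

6.82 mol

n(D) = 457 / 111.20 = 4.110 mol
n(J) = 301 / 111.20 = 2.707 mol
n(E) via (i) = (1/1)×4.110 = 4.110 mol
n(E) via (ii) = (1/1)×2.707 = 2.707 mol
total n(E) = 4.110 + 2.707 = 6.817 mol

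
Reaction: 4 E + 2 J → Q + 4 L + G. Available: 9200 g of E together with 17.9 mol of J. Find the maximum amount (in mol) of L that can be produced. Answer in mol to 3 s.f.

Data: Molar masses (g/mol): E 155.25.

35.8 mol

n(E) = 9200 / 155.25 = 59.26 mol
n(J) = 17.90 mol
n/ν for E = 59.26/4 = 14.82
n/ν for J = 17.90/2 = 8.950
Smallest n/ν is J → limiting reagent.
n(L) = (4/2) × 17.90 = 35.80 mol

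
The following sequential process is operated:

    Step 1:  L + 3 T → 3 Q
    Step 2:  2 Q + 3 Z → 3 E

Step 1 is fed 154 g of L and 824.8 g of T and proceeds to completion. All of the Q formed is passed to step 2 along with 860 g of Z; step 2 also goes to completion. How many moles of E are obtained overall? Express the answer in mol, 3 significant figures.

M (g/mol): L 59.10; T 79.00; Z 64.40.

Step 1:
n(L) = 154.0 / 59.10 = 2.606 mol
n(T) = 824.8 / 79.00 = 10.44 mol
n/ν for L = 2.606/1 = 2.606
n/ν for T = 10.44/3 = 3.480
Smallest n/ν is L → limiting reagent.
n(Q) produced = (3/1) × 2.606 = 7.818 mol
Step 2:
n(Q) available = 7.818 mol
n(Z) = 860.0 / 64.40 = 13.35 mol
n/ν for Q = 7.818/2 = 3.909
n/ν for Z = 13.35/3 = 4.450
Smallest n/ν is Q → limiting reagent.
n(E) = (3/2) × 7.818 = 11.73 mol

11.7 mol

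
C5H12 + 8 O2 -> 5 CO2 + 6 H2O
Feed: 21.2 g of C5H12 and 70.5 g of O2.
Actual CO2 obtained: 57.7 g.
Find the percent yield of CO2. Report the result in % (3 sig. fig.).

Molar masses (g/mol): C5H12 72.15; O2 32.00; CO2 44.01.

95.2 %

n(C5H12) = 21.20 / 72.15 = 0.2938 mol
n(O2) = 70.50 / 32.00 = 2.203 mol
n/ν → C5H12: 0.2938, O2: 0.2754; O2 is limiting.
theoretical n(CO2) = (5/8) × 2.203 = 1.377 mol → 60.60 g
% yield = 57.7 / 60.60 × 100 = 95.21 %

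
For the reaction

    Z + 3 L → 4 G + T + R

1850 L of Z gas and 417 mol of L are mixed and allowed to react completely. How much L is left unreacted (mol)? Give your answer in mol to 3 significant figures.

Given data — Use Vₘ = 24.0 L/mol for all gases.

186 mol

n(Z) = 1850 / 24.0 = 77.08 mol
n(L) = 417.0 mol
n/ν for Z = 77.08/1 = 77.08
n/ν for L = 417.0/3 = 139.0
Smallest n/ν is Z → limiting reagent.
L consumed = (3/1) × 77.08 = 231.2 mol
L remaining = 417.0 − 231.2 = 185.8 mol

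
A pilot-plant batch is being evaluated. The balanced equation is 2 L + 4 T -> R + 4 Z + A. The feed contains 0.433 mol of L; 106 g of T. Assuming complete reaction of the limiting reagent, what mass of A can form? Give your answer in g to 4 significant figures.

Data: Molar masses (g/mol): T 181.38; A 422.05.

61.66 g

n(L) = 0.4330 mol
n(T) = 106.0 / 181.38 = 0.5844 mol
n/ν for L = 0.4330/2 = 0.2165
n/ν for T = 0.5844/4 = 0.1461
Smallest n/ν is T → limiting reagent.
n(A) = (1/4) × 0.5844 = 0.1461 mol
mass = 0.1461 × 422.05 = 61.66 g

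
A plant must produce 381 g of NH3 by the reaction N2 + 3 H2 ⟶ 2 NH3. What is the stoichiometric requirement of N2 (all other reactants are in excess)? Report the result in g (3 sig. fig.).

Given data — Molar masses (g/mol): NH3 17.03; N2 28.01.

n(NH3) = 381 / 17.03 = 22.37 mol
n(N2) = (1/2) × 22.37 = 11.19 mol
mass = 11.19 × 28.01 = 313.4 g

313 g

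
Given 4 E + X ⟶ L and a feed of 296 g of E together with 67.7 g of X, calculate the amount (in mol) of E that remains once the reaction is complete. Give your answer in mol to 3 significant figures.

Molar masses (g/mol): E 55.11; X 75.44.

1.78 mol

n(E) = 296.0 / 55.11 = 5.371 mol
n(X) = 67.70 / 75.44 = 0.8974 mol
n/ν → E: 1.343, X: 0.8974; X is limiting.
E consumed = (4/1) × 0.8974 = 3.590 mol
E remaining = 5.371 − 3.590 = 1.781 mol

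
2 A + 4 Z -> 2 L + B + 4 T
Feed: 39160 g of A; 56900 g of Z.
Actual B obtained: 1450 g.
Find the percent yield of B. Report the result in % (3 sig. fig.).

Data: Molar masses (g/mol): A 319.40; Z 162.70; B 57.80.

n(A) = 39160 / 319.40 = 122.6 mol
n(Z) = 56900 / 162.70 = 349.7 mol
n/ν for A = 122.6/2 = 61.30
n/ν for Z = 349.7/4 = 87.43
Smallest n/ν is A → limiting reagent.
theoretical n(B) = (1/2) × 122.6 = 61.30 mol → 3543 g
% yield = 1450 / 3543 × 100 = 40.93 %

40.9 %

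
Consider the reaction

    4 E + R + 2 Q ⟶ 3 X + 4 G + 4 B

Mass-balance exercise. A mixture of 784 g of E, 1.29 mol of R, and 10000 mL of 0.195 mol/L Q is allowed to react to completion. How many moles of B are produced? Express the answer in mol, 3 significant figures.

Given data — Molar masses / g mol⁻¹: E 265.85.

n(E) = 784.0 / 265.85 = 2.949 mol
n(R) = 1.290 mol
n(Q) = 0.195 × 10000/1000 = 1.950 mol
n/ν → E: 0.7373, R: 1.290, Q: 0.9750; E is limiting.
n(B) = (4/4) × 2.949 = 2.949 mol

2.95 mol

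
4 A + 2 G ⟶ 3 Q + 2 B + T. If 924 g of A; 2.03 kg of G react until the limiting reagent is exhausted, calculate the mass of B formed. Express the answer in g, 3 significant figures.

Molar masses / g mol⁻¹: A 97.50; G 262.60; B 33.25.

n(A) = 924.0 / 97.50 = 9.477 mol
n(G) = 2.030×1000 / 262.60 = 7.730 mol
n/ν for A = 9.477/4 = 2.369
n/ν for G = 7.730/2 = 3.865
Smallest n/ν is A → limiting reagent.
n(B) = (2/4) × 9.477 = 4.739 mol
mass = 4.739 × 33.25 = 157.6 g

158 g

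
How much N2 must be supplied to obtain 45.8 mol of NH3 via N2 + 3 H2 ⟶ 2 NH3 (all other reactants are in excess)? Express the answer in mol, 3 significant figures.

n(NH3) = 45.80 mol
n(N2) = (1/2) × 45.80 = 22.90 mol

22.9 mol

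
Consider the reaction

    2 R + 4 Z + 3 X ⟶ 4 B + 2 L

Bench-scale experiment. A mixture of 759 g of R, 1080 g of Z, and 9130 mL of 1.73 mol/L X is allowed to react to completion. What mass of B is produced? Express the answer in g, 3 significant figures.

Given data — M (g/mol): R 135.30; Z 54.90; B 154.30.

1730 g

n(R) = 759.0 / 135.30 = 5.610 mol
n(Z) = 1080 / 54.90 = 19.67 mol
n(X) = 1.73 × 9130/1000 = 15.79 mol
n/ν for R = 5.610/2 = 2.805
n/ν for Z = 19.67/4 = 4.918
n/ν for X = 15.79/3 = 5.263
Smallest n/ν is R → limiting reagent.
n(B) = (4/2) × 5.610 = 11.22 mol
mass = 11.22 × 154.30 = 1731 g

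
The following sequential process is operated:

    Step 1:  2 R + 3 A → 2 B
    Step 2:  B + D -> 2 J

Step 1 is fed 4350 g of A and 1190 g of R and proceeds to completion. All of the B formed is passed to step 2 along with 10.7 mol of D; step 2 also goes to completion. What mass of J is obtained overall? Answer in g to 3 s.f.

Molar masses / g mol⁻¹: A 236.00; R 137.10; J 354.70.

Step 1:
n(A) = 4350 / 236.00 = 18.43 mol
n(R) = 1190 / 137.10 = 8.680 mol
n/ν for A = 18.43/3 = 6.143
n/ν for R = 8.680/2 = 4.340
Smallest n/ν is R → limiting reagent.
n(B) produced = (2/2) × 8.680 = 8.680 mol
Step 2:
n(B) available = 8.680 mol
n(D) = 10.70 mol
n/ν for B = 8.680/1 = 8.680
n/ν for D = 10.70/1 = 10.70
Smallest n/ν is B → limiting reagent.
n(J) = (2/1) × 8.680 = 17.36 mol
mass = 17.36 × 354.70 = 6158 g

6160 g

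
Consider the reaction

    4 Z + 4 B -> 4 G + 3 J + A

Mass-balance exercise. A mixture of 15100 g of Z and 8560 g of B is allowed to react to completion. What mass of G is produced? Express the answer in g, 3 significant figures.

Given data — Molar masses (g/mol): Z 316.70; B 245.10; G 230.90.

8060 g

n(Z) = 15100 / 316.70 = 47.68 mol
n(B) = 8560 / 245.10 = 34.92 mol
n/ν for Z = 47.68/4 = 11.92
n/ν for B = 34.92/4 = 8.730
Smallest n/ν is B → limiting reagent.
n(G) = (4/4) × 34.92 = 34.92 mol
mass = 34.92 × 230.90 = 8063 g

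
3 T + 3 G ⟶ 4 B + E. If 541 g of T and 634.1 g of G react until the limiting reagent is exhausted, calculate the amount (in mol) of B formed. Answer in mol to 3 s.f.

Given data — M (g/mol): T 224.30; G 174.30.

n(T) = 541.0 / 224.30 = 2.412 mol
n(G) = 634.1 / 174.30 = 3.638 mol
n/ν → T: 0.8040, G: 1.213; T is limiting.
n(B) = (4/3) × 2.412 = 3.216 mol

3.22 mol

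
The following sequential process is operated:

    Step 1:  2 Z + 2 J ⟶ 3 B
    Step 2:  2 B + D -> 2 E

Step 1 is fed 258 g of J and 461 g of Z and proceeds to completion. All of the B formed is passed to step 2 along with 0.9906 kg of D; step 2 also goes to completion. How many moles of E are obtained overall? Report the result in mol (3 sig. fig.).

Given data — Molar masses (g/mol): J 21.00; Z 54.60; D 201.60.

9.83 mol

Step 1:
n(J) = 258.0 / 21.00 = 12.29 mol
n(Z) = 461.0 / 54.60 = 8.443 mol
n/ν → J: 6.145, Z: 4.222; Z is limiting.
n(B) produced = (3/2) × 8.443 = 12.66 mol
Step 2:
n(B) available = 12.66 mol
n(D) = 0.9906×1000 / 201.60 = 4.914 mol
n/ν → B: 6.330, D: 4.914; D is limiting.
n(E) = (2/1) × 4.914 = 9.828 mol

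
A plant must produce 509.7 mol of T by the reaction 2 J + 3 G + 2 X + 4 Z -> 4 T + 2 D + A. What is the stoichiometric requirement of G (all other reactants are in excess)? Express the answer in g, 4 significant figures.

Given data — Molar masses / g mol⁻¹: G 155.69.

59520 g

n(T) = 509.7 mol
n(G) = (3/4) × 509.7 = 382.3 mol
mass = 382.3 × 155.69 = 59520 g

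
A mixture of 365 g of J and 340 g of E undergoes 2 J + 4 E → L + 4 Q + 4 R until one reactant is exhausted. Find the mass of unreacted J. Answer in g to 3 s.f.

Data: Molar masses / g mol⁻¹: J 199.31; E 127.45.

99.1 g

n(J) = 365.0 / 199.31 = 1.831 mol
n(E) = 340.0 / 127.45 = 2.668 mol
n/ν for J = 1.831/2 = 0.9155
n/ν for E = 2.668/4 = 0.6670
Smallest n/ν is E → limiting reagent.
J consumed = (2/4) × 2.668 = 1.334 mol
J remaining = 1.831 − 1.334 = 0.4970 mol
mass = 0.4970 × 199.31 = 99.06 g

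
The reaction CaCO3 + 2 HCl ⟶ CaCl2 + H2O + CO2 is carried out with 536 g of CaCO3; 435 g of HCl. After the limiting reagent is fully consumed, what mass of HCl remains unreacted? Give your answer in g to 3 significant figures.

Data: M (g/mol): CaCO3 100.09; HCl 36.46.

n(CaCO3) = 536.0 / 100.09 = 5.355 mol
n(HCl) = 435.0 / 36.46 = 11.93 mol
n/ν for CaCO3 = 5.355/1 = 5.355
n/ν for HCl = 11.93/2 = 5.965
Smallest n/ν is CaCO3 → limiting reagent.
HCl consumed = (2/1) × 5.355 = 10.71 mol
HCl remaining = 11.93 − 10.71 = 1.220 mol
mass = 1.220 × 36.46 = 44.48 g

44.5 g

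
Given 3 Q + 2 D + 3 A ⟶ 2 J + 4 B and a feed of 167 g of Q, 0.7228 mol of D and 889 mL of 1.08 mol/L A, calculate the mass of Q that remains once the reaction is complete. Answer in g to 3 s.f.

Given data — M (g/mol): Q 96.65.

n(Q) = 167.0 / 96.65 = 1.728 mol
n(D) = 0.7228 mol
n(A) = 1.08 × 889.0/1000 = 0.9601 mol
n/ν for Q = 1.728/3 = 0.5760
n/ν for D = 0.7228/2 = 0.3614
n/ν for A = 0.9601/3 = 0.3200
Smallest n/ν is A → limiting reagent.
Q consumed = (3/3) × 0.9601 = 0.9601 mol
Q remaining = 1.728 − 0.9601 = 0.7679 mol
mass = 0.7679 × 96.65 = 74.22 g

74.2 g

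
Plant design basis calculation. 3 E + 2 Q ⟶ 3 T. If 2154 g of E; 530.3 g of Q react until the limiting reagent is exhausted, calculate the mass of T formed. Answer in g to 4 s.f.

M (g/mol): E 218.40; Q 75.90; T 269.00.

n(E) = 2154 / 218.40 = 9.863 mol
n(Q) = 530.3 / 75.90 = 6.987 mol
n/ν for E = 9.863/3 = 3.288
n/ν for Q = 6.987/2 = 3.494
Smallest n/ν is E → limiting reagent.
n(T) = (3/3) × 9.863 = 9.863 mol
mass = 9.863 × 269.00 = 2653 g

2653 g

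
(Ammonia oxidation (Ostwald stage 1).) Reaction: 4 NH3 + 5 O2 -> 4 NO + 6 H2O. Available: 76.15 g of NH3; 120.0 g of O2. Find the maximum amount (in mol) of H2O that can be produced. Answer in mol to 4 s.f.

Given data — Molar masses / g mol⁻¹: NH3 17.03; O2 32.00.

n(NH3) = 76.15 / 17.03 = 4.472 mol
n(O2) = 120.0 / 32.00 = 3.750 mol
n/ν for NH3 = 4.472/4 = 1.118
n/ν for O2 = 3.750/5 = 0.7500
Smallest n/ν is O2 → limiting reagent.
n(H2O) = (6/5) × 3.750 = 4.500 mol

4.500 mol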